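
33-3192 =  - 3159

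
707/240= 707/240  =  2.95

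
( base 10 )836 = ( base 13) 4c4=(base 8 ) 1504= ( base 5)11321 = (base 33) PB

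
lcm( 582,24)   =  2328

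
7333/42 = 7333/42 = 174.60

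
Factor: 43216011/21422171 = 3^4*23^1*2647^(  -  1 ) * 8093^ (- 1 )*23197^1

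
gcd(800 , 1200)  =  400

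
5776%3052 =2724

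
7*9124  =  63868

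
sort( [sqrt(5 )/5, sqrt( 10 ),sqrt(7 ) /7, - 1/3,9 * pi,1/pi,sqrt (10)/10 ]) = [ - 1/3 , sqrt( 10 )/10,1/pi,sqrt( 7 )/7 , sqrt ( 5)/5,sqrt( 10), 9*pi]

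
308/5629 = 308/5629 = 0.05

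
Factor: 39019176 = 2^3*3^2*7^1*77419^1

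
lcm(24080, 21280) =915040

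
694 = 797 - 103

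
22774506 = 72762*313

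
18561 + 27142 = 45703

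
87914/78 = 1127+4/39 = 1127.10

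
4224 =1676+2548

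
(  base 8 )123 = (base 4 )1103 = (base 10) 83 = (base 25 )38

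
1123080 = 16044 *70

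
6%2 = 0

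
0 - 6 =-6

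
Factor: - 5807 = - 5807^1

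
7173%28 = 5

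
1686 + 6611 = 8297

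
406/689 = 406/689 = 0.59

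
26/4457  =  26/4457  =  0.01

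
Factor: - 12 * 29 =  - 348 = - 2^2*3^1 * 29^1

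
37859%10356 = 6791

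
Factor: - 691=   -  691^1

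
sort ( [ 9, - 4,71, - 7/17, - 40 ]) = [ - 40, - 4, - 7/17, 9, 71 ] 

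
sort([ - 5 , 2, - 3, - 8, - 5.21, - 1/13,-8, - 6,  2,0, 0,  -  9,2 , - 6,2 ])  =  [ - 9, - 8 ,  -  8,-6,-6, - 5.21, - 5, - 3, - 1/13,  0,0,2, 2, 2,2 ] 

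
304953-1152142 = -847189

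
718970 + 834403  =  1553373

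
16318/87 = 187+49/87 = 187.56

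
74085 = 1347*55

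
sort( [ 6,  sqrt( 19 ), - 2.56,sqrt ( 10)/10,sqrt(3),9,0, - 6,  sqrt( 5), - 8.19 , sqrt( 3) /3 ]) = [ - 8.19, - 6,  -  2.56,0,sqrt(  10)/10, sqrt( 3)/3,sqrt (3), sqrt (5),  sqrt( 19),6 , 9]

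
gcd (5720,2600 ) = 520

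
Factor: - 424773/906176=-2^( - 6) * 3^2  *  109^1*433^1*14159^( - 1)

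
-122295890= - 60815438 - 61480452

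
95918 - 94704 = 1214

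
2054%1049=1005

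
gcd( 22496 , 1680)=16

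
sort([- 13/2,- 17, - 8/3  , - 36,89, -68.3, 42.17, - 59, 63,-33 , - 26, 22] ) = [  -  68.3, - 59, -36,-33 , - 26, - 17,- 13/2,-8/3, 22, 42.17, 63,89 ]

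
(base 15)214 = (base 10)469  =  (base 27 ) HA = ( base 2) 111010101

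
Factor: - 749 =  - 7^1*107^1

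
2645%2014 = 631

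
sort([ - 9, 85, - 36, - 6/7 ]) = [ - 36,  -  9 , - 6/7, 85 ] 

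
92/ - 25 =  - 92/25 = -3.68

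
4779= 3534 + 1245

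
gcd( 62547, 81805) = 1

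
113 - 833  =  -720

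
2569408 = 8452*304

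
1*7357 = 7357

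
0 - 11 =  - 11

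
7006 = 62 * 113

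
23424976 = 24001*976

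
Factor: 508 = 2^2  *  127^1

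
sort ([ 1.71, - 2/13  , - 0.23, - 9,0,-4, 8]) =[ - 9,- 4,  -  0.23, - 2/13,0,1.71,8 ]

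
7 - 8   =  -1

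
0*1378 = 0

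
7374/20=3687/10=368.70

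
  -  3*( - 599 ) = 1797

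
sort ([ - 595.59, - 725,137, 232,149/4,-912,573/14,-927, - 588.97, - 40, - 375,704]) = [ - 927, - 912, - 725, - 595.59, - 588.97, - 375 ,-40,149/4,  573/14,137, 232,704 ] 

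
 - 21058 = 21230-42288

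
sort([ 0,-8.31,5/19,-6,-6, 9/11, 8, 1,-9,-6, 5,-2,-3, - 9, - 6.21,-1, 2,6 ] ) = [ - 9,-9, - 8.31,-6.21,-6, -6,  -  6,-3, - 2, - 1 , 0,  5/19, 9/11,1, 2, 5,6, 8 ] 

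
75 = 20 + 55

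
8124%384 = 60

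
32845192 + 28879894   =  61725086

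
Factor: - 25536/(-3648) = 7 = 7^1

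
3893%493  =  442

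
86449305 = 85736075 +713230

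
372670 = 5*74534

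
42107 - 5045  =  37062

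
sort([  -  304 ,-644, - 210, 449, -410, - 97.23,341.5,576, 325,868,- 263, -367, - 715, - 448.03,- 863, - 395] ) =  [  -  863, - 715, - 644, - 448.03 , - 410, - 395, - 367 , - 304,-263, - 210,-97.23,325,341.5,449,576, 868 ]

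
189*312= 58968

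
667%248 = 171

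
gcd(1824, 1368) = 456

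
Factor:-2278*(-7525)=17141950 = 2^1*5^2*7^1 * 17^1*43^1*67^1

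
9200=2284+6916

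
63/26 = 63/26= 2.42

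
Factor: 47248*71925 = 2^4*3^1*5^2*7^1*137^1*2953^1 = 3398312400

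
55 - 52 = 3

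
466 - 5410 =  - 4944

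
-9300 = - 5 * 1860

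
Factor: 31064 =2^3*11^1*353^1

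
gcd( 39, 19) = 1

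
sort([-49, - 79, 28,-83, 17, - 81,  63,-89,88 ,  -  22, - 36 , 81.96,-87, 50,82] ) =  [-89, - 87, - 83,-81, - 79, - 49, -36, - 22, 17, 28, 50, 63, 81.96, 82,88]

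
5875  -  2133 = 3742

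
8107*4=32428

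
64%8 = 0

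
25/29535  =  5/5907 = 0.00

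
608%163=119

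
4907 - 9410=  - 4503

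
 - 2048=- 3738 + 1690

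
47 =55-8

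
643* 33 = 21219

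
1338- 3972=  - 2634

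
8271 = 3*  2757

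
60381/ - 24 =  - 2516+1/8 = - 2515.88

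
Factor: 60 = 2^2*3^1  *  5^1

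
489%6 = 3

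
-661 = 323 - 984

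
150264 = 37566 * 4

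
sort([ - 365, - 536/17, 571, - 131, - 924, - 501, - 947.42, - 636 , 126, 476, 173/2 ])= [ - 947.42, - 924 , - 636,- 501, - 365, - 131,  -  536/17, 173/2,126, 476, 571 ] 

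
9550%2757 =1279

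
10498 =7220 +3278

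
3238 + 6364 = 9602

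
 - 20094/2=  - 10047 = -10047.00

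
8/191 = 8/191 =0.04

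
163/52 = 163/52 = 3.13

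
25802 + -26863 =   -  1061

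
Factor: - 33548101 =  - 2113^1*15877^1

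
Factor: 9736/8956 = 2^1*1217^1*2239^( - 1) = 2434/2239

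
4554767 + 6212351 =10767118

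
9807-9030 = 777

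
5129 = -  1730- - 6859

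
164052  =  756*217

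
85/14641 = 85/14641 = 0.01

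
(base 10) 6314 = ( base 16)18aa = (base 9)8585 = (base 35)55E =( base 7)24260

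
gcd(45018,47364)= 6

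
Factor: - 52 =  - 2^2*13^1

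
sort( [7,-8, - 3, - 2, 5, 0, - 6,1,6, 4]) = [ - 8, - 6, - 3,  -  2,0,1 , 4 , 5,6, 7]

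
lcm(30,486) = 2430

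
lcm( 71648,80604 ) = 644832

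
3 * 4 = 12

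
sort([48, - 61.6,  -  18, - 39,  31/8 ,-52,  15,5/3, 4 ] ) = [-61.6, - 52, - 39, - 18, 5/3,31/8,  4,15,48 ] 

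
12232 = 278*44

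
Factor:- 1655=  -  5^1*331^1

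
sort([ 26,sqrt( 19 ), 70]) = [sqrt( 19 ),26, 70] 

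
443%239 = 204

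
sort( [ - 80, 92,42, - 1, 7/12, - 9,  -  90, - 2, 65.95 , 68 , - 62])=[ -90, - 80, - 62, - 9, - 2, - 1,7/12, 42,65.95 , 68 , 92]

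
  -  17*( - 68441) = 1163497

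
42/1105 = 42/1105 = 0.04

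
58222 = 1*58222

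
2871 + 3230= 6101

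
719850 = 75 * 9598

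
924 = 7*132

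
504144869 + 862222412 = 1366367281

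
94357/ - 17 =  - 5551  +  10/17=- 5550.41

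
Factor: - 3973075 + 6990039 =2^2*754241^1  =  3016964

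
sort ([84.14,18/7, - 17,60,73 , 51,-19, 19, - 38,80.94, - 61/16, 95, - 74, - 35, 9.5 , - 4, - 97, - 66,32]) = [-97, -74 , - 66,  -  38, - 35,-19, - 17, - 4, - 61/16 , 18/7,9.5 , 19, 32, 51,60,73,  80.94,84.14,  95 ]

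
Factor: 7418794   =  2^1*3709397^1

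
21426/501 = 42 + 128/167 = 42.77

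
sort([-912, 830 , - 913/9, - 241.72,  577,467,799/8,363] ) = [ - 912,-241.72,-913/9,799/8,363,467,  577,830]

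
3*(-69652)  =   - 208956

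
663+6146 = 6809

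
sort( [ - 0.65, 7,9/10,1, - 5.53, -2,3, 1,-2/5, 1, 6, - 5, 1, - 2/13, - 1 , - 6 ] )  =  [-6 , - 5.53, - 5, - 2 , - 1, - 0.65, - 2/5, - 2/13,9/10, 1,1, 1, 1, 3, 6, 7]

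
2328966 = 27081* 86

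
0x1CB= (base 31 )EP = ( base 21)10i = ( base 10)459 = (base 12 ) 323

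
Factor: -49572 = -2^2 * 3^6* 17^1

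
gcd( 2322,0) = 2322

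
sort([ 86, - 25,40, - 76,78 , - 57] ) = [ - 76, - 57, - 25,40, 78,  86]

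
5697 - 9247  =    -  3550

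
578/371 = 1 + 207/371 = 1.56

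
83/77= 83/77 = 1.08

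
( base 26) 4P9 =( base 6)23323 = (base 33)32U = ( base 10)3363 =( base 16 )d23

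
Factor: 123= 3^1 * 41^1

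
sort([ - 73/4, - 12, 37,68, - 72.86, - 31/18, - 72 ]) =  [ - 72.86, - 72, - 73/4, - 12, - 31/18, 37,68]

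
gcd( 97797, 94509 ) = 3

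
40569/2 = 20284+1/2 = 20284.50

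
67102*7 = 469714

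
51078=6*8513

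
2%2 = 0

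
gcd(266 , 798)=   266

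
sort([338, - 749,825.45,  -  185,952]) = [ - 749, - 185 , 338,  825.45, 952]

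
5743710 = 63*91170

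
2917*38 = 110846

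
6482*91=589862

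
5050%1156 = 426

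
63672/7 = 9096 = 9096.00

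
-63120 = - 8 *7890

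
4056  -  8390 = -4334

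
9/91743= 3/30581 = 0.00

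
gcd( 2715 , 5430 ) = 2715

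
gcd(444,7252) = 148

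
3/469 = 3/469=0.01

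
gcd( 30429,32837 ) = 7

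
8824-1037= 7787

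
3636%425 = 236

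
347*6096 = 2115312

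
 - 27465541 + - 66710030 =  - 94175571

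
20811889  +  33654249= 54466138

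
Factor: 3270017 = 761^1*4297^1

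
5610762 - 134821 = 5475941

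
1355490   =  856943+498547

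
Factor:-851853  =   - 3^1 *17^1 * 16703^1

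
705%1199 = 705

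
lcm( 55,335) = 3685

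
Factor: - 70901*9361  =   - 663704261 = - 11^1*23^1*37^1*70901^1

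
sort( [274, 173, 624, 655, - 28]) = [ - 28, 173, 274,624,655] 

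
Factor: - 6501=-3^1*11^1*197^1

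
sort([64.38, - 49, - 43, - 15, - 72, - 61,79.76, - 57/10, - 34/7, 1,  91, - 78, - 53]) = [ - 78 ,-72, - 61, - 53,  -  49,-43, - 15, - 57/10,-34/7,1, 64.38, 79.76,  91 ] 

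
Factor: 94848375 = 3^1*5^3*31^1*  41^1*199^1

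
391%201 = 190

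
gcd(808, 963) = 1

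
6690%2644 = 1402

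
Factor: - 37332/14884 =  - 3^2*17^1 * 61^(-1 ) = - 153/61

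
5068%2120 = 828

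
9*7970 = 71730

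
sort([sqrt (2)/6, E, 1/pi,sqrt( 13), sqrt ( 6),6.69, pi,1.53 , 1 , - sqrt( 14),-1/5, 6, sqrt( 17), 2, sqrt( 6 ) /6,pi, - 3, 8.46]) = [-sqrt( 14), - 3, - 1/5, sqrt( 2)/6, 1/pi,sqrt ( 6)/6, 1, 1.53,  2, sqrt( 6), E, pi, pi, sqrt( 13 ), sqrt( 17),6,  6.69,  8.46 ]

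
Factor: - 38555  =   - 5^1*11^1*701^1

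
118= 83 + 35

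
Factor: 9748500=2^2*3^1*5^3*67^1*97^1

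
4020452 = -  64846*( - 62 ) 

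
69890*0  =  0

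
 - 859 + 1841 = 982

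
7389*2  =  14778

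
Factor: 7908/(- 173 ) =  - 2^2*3^1*173^( - 1 )* 659^1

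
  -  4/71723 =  - 1 +71719/71723 = - 0.00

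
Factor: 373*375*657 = 3^3 *5^3*73^1*373^1= 91897875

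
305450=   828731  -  523281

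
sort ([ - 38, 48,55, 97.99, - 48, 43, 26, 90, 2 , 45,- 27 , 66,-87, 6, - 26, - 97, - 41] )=[ - 97, - 87, - 48 , - 41,-38,  -  27, - 26 , 2, 6, 26,43,45, 48, 55, 66, 90,97.99] 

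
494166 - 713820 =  - 219654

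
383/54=7 + 5/54 = 7.09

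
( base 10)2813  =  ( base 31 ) 2SN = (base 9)3765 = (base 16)AFD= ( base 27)3N5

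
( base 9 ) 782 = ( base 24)12H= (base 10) 641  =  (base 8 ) 1201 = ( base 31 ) KL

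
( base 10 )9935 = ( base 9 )14558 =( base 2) 10011011001111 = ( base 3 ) 111121222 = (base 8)23317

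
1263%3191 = 1263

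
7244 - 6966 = 278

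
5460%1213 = 608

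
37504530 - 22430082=15074448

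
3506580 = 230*15246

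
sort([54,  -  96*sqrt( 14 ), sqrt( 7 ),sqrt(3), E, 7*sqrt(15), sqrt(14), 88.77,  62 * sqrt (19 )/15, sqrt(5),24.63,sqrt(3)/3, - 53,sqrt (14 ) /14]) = [ - 96*sqrt( 14),-53, sqrt( 14)/14, sqrt ( 3)/3, sqrt( 3) , sqrt ( 5), sqrt(7), E, sqrt(14), 62*sqrt(19)/15, 24.63, 7*sqrt(15), 54, 88.77 ]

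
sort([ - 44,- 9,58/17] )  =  [ - 44,-9, 58/17 ] 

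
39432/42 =6572/7 = 938.86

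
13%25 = 13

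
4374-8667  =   - 4293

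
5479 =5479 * 1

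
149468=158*946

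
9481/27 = 351+4/27 = 351.15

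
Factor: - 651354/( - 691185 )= 278/295 =2^1*5^(  -  1 )*59^ (  -  1 ) * 139^1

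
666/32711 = 666/32711= 0.02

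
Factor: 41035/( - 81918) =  - 2^ (-1) *3^( - 3)*5^1*29^1*37^(-1 )*41^( - 1) *283^1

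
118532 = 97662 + 20870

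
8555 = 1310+7245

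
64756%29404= 5948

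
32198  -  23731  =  8467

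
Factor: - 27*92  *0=0^1= 0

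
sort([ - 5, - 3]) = [-5, - 3 ] 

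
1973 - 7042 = -5069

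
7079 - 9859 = -2780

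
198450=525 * 378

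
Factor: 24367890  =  2^1 * 3^1 * 5^1*229^1*3547^1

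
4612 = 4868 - 256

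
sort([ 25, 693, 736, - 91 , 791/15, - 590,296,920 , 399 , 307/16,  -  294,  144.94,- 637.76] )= [ - 637.76,-590, - 294,- 91,307/16, 25, 791/15, 144.94 , 296, 399,  693, 736, 920] 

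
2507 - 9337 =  - 6830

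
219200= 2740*80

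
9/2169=1/241 =0.00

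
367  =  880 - 513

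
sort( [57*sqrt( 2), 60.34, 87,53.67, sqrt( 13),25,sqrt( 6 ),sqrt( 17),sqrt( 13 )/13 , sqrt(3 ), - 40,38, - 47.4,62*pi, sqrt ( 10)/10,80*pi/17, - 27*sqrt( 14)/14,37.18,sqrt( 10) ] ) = [ - 47.4, -40, -27*sqrt(14)/14, sqrt(13 ) /13,sqrt( 10 ) /10,sqrt( 3),sqrt( 6), sqrt( 10),  sqrt(13),sqrt ( 17), 80 * pi/17  ,  25,37.18,38,53.67, 60.34, 57*sqrt( 2),87,62*pi] 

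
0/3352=0 = 0.00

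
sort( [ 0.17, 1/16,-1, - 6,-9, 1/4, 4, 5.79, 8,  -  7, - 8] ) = [ - 9, - 8,-7,-6 ,-1, 1/16, 0.17, 1/4,4 , 5.79,8]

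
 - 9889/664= - 15 + 71/664 = -14.89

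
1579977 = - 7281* (  -  217) 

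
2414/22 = 1207/11 = 109.73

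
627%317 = 310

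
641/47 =641/47=13.64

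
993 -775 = 218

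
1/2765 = 1/2765 = 0.00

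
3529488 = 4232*834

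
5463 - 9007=- 3544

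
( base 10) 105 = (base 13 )81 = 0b1101001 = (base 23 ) 4D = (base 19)5a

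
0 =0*9099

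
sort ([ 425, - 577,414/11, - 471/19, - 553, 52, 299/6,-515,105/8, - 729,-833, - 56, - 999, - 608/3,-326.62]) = [ - 999, - 833, - 729, - 577, - 553, - 515,-326.62, - 608/3, - 56, - 471/19, 105/8  ,  414/11, 299/6,52 , 425 ] 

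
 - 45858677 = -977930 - 44880747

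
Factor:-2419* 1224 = -2^3 * 3^2*17^1*41^1*59^1  =  - 2960856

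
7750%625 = 250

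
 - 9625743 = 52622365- 62248108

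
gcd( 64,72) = 8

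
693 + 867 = 1560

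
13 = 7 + 6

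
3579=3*1193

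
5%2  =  1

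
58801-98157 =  - 39356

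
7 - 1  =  6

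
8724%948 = 192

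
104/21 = 104/21  =  4.95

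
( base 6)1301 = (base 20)G5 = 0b101000101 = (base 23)e3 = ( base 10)325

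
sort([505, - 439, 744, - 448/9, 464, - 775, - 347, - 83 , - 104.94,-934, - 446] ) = [ - 934, - 775,- 446, - 439, - 347, - 104.94, - 83, - 448/9,  464, 505, 744] 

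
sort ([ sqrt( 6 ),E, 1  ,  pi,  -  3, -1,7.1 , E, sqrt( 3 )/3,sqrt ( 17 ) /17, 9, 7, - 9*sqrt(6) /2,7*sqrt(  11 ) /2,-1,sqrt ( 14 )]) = [ - 9*sqrt(6 ) /2, - 3, - 1, - 1, sqrt( 17 ) /17 , sqrt (3 )/3,1, sqrt(6 ),E, E,pi,sqrt( 14), 7 , 7.1, 9,7 *sqrt( 11) /2] 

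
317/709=317/709 = 0.45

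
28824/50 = 576 + 12/25 = 576.48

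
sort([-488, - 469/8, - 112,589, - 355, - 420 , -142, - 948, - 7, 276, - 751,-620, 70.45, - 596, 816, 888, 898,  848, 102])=[-948, - 751, - 620, - 596, -488, - 420, - 355, - 142, - 112, - 469/8, - 7,  70.45,102, 276, 589, 816, 848, 888, 898]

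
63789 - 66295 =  - 2506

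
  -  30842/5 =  - 6169 + 3/5  =  -  6168.40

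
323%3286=323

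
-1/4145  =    -  1/4145 = - 0.00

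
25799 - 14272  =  11527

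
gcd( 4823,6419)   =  7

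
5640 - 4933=707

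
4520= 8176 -3656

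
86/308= 43/154 = 0.28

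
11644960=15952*730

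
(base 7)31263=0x1e09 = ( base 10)7689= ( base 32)7g9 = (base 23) EC7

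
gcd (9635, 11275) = 205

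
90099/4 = 90099/4 = 22524.75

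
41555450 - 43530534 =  - 1975084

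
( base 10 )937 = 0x3a9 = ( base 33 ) SD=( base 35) QR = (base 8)1651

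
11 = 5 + 6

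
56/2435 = 56/2435 = 0.02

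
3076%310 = 286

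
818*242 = 197956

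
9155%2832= 659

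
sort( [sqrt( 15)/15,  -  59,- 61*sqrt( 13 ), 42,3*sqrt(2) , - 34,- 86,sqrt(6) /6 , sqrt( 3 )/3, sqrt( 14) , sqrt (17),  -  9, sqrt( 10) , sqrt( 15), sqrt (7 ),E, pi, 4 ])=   [  -  61*sqrt(13),-86, - 59,-34, - 9, sqrt( 15) /15,sqrt( 6)/6,sqrt( 3 ) /3, sqrt( 7 ),  E, pi, sqrt( 10) , sqrt(14), sqrt (15 ), 4, sqrt( 17),  3*sqrt (2), 42 ] 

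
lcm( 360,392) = 17640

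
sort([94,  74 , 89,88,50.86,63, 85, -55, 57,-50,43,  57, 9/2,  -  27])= [ - 55,-50,-27,  9/2,43, 50.86,57 , 57, 63, 74,85 , 88,89,94]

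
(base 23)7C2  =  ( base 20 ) 9j1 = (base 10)3981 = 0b111110001101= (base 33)3ll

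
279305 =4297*65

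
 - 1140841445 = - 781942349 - 358899096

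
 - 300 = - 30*10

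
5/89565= 1/17913=0.00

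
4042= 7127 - 3085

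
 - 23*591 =-13593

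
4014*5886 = 23626404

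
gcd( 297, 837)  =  27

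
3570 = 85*42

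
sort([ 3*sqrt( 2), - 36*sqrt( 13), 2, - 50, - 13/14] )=[ - 36*sqrt (13), - 50, - 13/14,2,3*sqrt (2 )]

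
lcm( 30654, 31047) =2421666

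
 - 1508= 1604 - 3112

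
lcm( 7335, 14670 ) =14670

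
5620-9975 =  - 4355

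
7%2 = 1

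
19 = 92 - 73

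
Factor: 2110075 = 5^2*11^1*7673^1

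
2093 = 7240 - 5147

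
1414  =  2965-1551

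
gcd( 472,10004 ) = 4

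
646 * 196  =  126616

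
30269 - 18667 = 11602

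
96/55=1+41/55  =  1.75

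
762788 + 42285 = 805073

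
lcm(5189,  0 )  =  0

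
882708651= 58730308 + 823978343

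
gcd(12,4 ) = 4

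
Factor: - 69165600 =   -  2^5*3^1 * 5^2*7^1*23^1* 179^1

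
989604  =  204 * 4851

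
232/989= 232/989 = 0.23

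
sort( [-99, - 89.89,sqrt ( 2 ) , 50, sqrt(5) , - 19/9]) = [ - 99,-89.89,  -  19/9 , sqrt( 2), sqrt(5), 50]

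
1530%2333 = 1530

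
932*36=33552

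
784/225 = 3 + 109/225 = 3.48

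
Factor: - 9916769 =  -1979^1*5011^1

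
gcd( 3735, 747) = 747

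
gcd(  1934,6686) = 2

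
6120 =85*72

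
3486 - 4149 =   -  663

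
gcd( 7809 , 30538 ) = 1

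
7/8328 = 7/8328 =0.00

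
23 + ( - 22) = 1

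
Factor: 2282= 2^1*7^1*163^1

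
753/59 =12  +  45/59 = 12.76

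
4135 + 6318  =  10453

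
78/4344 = 13/724=0.02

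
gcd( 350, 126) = 14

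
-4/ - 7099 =4/7099 =0.00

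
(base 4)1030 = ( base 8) 114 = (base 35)26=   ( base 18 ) 44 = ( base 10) 76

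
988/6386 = 494/3193 = 0.15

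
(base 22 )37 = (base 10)73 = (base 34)25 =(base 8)111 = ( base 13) 58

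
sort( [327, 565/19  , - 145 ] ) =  [ - 145, 565/19,327]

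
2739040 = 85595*32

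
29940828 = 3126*9578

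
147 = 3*49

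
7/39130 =1/5590 = 0.00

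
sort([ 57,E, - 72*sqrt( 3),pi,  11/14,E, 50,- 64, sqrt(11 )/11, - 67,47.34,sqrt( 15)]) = [ - 72*sqrt( 3 ) , - 67, - 64,sqrt ( 11)/11,11/14,E,E, pi, sqrt( 15 ),47.34,50, 57] 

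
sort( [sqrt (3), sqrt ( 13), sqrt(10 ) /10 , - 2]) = [ - 2, sqrt( 10)/10,sqrt( 3 ), sqrt ( 13) ] 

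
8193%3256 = 1681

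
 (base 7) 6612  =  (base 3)10020110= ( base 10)2361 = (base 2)100100111001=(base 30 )2il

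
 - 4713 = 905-5618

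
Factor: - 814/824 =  - 407/412=-2^( - 2)*11^1*37^1 *103^( - 1)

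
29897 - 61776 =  - 31879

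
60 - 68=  - 8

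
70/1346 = 35/673= 0.05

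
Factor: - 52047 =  - 3^2*5783^1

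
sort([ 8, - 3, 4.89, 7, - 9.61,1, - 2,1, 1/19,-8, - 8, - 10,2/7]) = [ - 10, - 9.61, - 8, - 8, - 3,-2,1/19,2/7, 1,1,4.89,7, 8]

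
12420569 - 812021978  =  -799601409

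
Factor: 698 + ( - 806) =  - 2^2*3^3 = -108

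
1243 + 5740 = 6983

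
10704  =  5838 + 4866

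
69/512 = 69/512 = 0.13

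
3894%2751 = 1143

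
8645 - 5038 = 3607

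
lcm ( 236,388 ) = 22892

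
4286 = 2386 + 1900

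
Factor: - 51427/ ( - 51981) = 3^(-1 )*17327^( - 1 )*51427^1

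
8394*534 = 4482396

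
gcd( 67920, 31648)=16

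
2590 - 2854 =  - 264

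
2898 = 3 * 966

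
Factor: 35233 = 11^1*3203^1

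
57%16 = 9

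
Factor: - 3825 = -3^2 * 5^2 *17^1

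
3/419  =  3/419 = 0.01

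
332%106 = 14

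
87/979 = 87/979=0.09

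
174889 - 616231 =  - 441342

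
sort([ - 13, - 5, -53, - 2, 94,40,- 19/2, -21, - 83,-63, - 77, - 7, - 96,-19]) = [ - 96, - 83, - 77, - 63, - 53, - 21, - 19, - 13, - 19/2, - 7, - 5, - 2,  40,94] 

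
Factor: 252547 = 71^1*3557^1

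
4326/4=2163/2 = 1081.50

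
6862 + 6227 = 13089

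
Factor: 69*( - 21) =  - 3^2*7^1*23^1 =-1449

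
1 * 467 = 467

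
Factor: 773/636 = 2^(  -  2)*3^(-1)* 53^(- 1)*773^1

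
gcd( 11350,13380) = 10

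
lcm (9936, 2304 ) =158976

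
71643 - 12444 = 59199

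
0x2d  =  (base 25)1k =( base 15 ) 30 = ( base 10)45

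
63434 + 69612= 133046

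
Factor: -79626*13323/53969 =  - 2^1*3^2*23^1 * 29^(  -  1 )*577^1*1861^ ( - 1)*4441^1 = -1060857198/53969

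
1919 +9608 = 11527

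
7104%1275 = 729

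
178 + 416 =594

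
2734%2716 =18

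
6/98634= 1/16439 = 0.00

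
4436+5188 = 9624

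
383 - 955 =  -572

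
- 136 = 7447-7583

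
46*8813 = 405398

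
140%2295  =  140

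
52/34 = 26/17 = 1.53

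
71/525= 71/525=0.14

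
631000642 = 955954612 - 324953970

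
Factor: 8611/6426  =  2^( - 1 )*3^(-3 )* 7^ ( - 1 )*17^( - 1)*79^1*109^1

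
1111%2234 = 1111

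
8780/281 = 31 + 69/281 = 31.25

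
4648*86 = 399728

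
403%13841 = 403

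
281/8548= 281/8548 = 0.03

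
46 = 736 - 690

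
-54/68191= - 54/68191 = -0.00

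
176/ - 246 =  - 88/123 = - 0.72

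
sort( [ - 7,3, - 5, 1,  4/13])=[  -  7, - 5 , 4/13, 1,3]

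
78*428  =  33384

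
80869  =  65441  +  15428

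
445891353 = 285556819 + 160334534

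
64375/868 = 74+ 143/868 = 74.16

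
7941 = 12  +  7929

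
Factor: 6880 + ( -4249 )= 3^1*877^1 = 2631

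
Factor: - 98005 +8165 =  - 89840 = -2^4 * 5^1*1123^1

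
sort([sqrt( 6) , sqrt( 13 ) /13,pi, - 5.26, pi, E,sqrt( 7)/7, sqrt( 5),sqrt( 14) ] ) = [ - 5.26,sqrt(13 )/13, sqrt( 7)/7,sqrt( 5 ) , sqrt( 6), E,pi, pi,sqrt( 14 ) ] 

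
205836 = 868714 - 662878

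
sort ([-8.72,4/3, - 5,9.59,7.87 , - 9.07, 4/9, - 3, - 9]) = [ - 9.07, - 9, - 8.72, - 5, - 3, 4/9,4/3,7.87,9.59 ] 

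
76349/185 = 76349/185 = 412.70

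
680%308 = 64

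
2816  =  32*88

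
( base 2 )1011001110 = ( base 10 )718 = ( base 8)1316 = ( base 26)11g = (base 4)23032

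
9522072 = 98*97164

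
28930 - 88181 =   -  59251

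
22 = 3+19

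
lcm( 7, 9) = 63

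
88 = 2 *44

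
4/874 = 2/437 = 0.00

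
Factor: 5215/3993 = 3^( - 1)*5^1*7^1 * 11^ ( - 3) * 149^1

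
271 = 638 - 367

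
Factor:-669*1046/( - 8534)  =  3^1 * 17^( - 1)*223^1 * 251^( - 1)*523^1 = 349887/4267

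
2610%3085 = 2610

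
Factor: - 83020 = -2^2 * 5^1*7^1*593^1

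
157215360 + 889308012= 1046523372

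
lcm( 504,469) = 33768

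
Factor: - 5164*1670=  - 8623880 = - 2^3*5^1*167^1*1291^1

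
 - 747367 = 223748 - 971115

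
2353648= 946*2488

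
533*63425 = 33805525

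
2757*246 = 678222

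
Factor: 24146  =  2^1 * 12073^1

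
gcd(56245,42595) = 35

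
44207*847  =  37443329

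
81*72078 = 5838318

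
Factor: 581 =7^1*83^1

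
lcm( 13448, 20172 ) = 40344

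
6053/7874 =6053/7874 = 0.77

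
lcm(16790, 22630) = 520490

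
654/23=28+ 10/23 = 28.43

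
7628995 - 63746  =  7565249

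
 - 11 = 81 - 92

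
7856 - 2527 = 5329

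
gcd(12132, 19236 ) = 12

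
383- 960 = - 577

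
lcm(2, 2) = 2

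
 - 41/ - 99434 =41/99434 = 0.00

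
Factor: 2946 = 2^1*3^1*491^1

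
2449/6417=79/207 = 0.38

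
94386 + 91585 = 185971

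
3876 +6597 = 10473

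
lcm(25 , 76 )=1900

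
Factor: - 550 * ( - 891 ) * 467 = 228853350 = 2^1 * 3^4 * 5^2*11^2*467^1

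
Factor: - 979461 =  - 3^2*7^2 * 2221^1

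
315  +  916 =1231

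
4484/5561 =4484/5561 = 0.81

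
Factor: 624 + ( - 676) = -2^2*13^1=- 52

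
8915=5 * 1783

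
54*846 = 45684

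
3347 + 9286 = 12633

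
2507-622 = 1885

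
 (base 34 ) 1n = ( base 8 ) 71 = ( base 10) 57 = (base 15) 3C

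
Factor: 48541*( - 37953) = - 3^2*4217^1*48541^1  =  - 1842276573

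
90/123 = 30/41 = 0.73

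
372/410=186/205 = 0.91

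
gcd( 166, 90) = 2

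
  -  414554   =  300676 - 715230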